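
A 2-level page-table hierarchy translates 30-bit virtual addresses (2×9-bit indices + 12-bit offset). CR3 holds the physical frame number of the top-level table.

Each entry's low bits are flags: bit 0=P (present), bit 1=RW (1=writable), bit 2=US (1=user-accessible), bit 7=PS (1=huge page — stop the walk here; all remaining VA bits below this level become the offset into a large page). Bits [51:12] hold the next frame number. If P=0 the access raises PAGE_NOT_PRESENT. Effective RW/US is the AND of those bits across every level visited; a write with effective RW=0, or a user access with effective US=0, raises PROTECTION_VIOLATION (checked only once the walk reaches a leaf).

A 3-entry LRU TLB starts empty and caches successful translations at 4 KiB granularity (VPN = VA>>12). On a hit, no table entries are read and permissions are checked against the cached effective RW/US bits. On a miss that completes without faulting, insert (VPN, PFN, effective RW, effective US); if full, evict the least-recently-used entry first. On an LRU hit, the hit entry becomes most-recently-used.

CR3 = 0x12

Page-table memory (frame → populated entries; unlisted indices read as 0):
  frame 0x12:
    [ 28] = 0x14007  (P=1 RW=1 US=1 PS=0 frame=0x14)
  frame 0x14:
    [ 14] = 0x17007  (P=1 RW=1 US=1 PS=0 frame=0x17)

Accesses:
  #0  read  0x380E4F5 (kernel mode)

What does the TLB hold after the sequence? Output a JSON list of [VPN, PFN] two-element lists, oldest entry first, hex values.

Trace:
#0 VA=0x380E4F5 (r,kernel):
  [0] read 0x12 idx=28: raw=0x14007 flags P=1 W=1 U=1 S=0
  [1] read 0x14 idx=14: raw=0x17007 flags P=1 W=1 U=1 S=0
  → PA=0x174F5  (2 entries read)

TLB: [["0x380E", "0x17"]]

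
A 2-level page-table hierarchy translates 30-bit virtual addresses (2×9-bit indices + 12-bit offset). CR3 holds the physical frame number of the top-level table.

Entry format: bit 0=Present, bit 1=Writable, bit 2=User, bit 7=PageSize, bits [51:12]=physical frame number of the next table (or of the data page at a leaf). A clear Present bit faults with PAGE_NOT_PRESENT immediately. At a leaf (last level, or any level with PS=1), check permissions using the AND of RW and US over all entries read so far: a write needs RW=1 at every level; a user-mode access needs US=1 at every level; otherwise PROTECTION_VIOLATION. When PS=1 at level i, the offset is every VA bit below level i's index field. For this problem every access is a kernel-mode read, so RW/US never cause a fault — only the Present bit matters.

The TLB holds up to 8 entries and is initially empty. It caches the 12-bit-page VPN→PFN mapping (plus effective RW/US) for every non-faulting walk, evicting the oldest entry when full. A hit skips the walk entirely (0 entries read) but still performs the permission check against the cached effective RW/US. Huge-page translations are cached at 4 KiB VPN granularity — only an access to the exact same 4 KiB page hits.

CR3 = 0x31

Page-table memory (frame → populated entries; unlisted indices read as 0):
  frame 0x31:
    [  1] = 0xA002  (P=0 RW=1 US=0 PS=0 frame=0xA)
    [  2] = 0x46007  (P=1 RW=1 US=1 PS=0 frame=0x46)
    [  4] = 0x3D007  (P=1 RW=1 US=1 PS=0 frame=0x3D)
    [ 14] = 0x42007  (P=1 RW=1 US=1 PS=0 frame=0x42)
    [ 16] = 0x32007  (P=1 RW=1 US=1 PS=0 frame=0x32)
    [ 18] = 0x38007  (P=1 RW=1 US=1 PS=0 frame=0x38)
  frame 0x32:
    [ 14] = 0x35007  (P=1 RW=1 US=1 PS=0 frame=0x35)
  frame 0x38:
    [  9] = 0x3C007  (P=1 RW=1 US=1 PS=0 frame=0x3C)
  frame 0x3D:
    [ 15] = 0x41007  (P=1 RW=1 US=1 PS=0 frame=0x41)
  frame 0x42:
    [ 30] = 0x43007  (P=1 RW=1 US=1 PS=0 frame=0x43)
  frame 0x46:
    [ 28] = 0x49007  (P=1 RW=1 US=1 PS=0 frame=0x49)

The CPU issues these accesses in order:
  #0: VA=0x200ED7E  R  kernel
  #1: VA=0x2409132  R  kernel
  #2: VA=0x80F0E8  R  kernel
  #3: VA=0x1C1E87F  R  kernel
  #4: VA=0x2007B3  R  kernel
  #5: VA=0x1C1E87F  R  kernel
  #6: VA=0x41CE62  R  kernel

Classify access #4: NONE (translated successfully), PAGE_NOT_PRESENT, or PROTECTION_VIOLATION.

Per-access translation:
#0 VA=0x200ED7E (r,kernel):
  L0 @0x31[16] → 0x32007  P=1,RW=1,US=1,PS=0
  L1 @0x32[14] → 0x35007  P=1,RW=1,US=1,PS=0
  ⇒ phys 0x35D7E  [2 reads]
#1 VA=0x2409132 (r,kernel):
  L0 @0x31[18] → 0x38007  P=1,RW=1,US=1,PS=0
  L1 @0x38[9] → 0x3C007  P=1,RW=1,US=1,PS=0
  ⇒ phys 0x3C132  [2 reads]
#2 VA=0x80F0E8 (r,kernel):
  L0 @0x31[4] → 0x3D007  P=1,RW=1,US=1,PS=0
  L1 @0x3D[15] → 0x41007  P=1,RW=1,US=1,PS=0
  ⇒ phys 0x410E8  [2 reads]
#3 VA=0x1C1E87F (r,kernel):
  L0 @0x31[14] → 0x42007  P=1,RW=1,US=1,PS=0
  L1 @0x42[30] → 0x43007  P=1,RW=1,US=1,PS=0
  ⇒ phys 0x4387F  [2 reads]
#4 VA=0x2007B3 (r,kernel):
  L0 @0x31[1] → 0xA002  P=0,RW=1,US=0,PS=0
  ⇒ fault: PAGE_NOT_PRESENT  — 1 lookups
#5 VA=0x1C1E87F (r,kernel):
  TLB hit vpn=0x1C1E → PA=0x4387F
#6 VA=0x41CE62 (r,kernel):
  L0 @0x31[2] → 0x46007  P=1,RW=1,US=1,PS=0
  L1 @0x46[28] → 0x49007  P=1,RW=1,US=1,PS=0
  ⇒ phys 0x49E62  [2 reads]

Access #4 fault: PAGE_NOT_PRESENT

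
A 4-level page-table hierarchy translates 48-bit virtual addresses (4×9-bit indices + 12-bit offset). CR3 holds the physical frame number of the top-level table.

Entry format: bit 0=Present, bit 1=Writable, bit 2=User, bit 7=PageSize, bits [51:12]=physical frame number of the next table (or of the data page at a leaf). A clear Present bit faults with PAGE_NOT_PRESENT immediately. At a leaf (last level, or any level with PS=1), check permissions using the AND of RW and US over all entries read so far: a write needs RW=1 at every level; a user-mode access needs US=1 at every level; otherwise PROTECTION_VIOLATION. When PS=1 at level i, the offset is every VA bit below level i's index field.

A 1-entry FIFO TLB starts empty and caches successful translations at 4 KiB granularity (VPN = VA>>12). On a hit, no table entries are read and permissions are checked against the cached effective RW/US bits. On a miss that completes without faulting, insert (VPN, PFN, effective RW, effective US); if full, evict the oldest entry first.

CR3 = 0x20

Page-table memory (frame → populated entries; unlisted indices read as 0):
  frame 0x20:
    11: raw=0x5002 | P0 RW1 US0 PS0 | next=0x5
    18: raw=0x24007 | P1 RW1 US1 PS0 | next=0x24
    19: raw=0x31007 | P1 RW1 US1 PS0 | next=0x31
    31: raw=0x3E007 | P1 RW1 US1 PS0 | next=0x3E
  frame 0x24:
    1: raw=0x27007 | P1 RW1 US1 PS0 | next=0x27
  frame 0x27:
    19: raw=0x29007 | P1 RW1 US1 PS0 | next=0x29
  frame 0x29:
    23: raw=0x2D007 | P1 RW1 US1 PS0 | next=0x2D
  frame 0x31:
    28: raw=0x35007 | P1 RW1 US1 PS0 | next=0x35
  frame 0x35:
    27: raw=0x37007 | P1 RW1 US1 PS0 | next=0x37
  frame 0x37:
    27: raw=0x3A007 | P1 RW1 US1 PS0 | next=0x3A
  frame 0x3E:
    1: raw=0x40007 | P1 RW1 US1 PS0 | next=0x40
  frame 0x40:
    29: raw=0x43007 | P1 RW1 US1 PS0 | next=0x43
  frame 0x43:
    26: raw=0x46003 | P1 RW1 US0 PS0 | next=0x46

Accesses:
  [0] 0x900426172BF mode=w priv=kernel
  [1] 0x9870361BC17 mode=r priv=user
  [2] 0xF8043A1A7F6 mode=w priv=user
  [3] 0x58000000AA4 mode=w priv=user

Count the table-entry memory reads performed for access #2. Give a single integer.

Walk each access:
#0 VA=0x900426172BF (w,kernel):
  [0] read 0x20 idx=18: raw=0x24007 flags P=1 W=1 U=1 S=0
  [1] read 0x24 idx=1: raw=0x27007 flags P=1 W=1 U=1 S=0
  [2] read 0x27 idx=19: raw=0x29007 flags P=1 W=1 U=1 S=0
  [3] read 0x29 idx=23: raw=0x2D007 flags P=1 W=1 U=1 S=0
  → PA=0x2D2BF  (4 entries read)
#1 VA=0x9870361BC17 (r,user):
  [0] read 0x20 idx=19: raw=0x31007 flags P=1 W=1 U=1 S=0
  [1] read 0x31 idx=28: raw=0x35007 flags P=1 W=1 U=1 S=0
  [2] read 0x35 idx=27: raw=0x37007 flags P=1 W=1 U=1 S=0
  [3] read 0x37 idx=27: raw=0x3A007 flags P=1 W=1 U=1 S=0
  → PA=0x3AC17  (4 entries read)
#2 VA=0xF8043A1A7F6 (w,user):
  [0] read 0x20 idx=31: raw=0x3E007 flags P=1 W=1 U=1 S=0
  [1] read 0x3E idx=1: raw=0x40007 flags P=1 W=1 U=1 S=0
  [2] read 0x40 idx=29: raw=0x43007 flags P=1 W=1 U=1 S=0
  [3] read 0x43 idx=26: raw=0x46003 flags P=1 W=1 U=0 S=0
  ✗ PROTECTION_VIOLATION  [4 reads]
#3 VA=0x58000000AA4 (w,user):
  [0] read 0x20 idx=11: raw=0x5002 flags P=0 W=1 U=0 S=0
  ✗ PAGE_NOT_PRESENT  [1 reads]

Entries read for #2: 4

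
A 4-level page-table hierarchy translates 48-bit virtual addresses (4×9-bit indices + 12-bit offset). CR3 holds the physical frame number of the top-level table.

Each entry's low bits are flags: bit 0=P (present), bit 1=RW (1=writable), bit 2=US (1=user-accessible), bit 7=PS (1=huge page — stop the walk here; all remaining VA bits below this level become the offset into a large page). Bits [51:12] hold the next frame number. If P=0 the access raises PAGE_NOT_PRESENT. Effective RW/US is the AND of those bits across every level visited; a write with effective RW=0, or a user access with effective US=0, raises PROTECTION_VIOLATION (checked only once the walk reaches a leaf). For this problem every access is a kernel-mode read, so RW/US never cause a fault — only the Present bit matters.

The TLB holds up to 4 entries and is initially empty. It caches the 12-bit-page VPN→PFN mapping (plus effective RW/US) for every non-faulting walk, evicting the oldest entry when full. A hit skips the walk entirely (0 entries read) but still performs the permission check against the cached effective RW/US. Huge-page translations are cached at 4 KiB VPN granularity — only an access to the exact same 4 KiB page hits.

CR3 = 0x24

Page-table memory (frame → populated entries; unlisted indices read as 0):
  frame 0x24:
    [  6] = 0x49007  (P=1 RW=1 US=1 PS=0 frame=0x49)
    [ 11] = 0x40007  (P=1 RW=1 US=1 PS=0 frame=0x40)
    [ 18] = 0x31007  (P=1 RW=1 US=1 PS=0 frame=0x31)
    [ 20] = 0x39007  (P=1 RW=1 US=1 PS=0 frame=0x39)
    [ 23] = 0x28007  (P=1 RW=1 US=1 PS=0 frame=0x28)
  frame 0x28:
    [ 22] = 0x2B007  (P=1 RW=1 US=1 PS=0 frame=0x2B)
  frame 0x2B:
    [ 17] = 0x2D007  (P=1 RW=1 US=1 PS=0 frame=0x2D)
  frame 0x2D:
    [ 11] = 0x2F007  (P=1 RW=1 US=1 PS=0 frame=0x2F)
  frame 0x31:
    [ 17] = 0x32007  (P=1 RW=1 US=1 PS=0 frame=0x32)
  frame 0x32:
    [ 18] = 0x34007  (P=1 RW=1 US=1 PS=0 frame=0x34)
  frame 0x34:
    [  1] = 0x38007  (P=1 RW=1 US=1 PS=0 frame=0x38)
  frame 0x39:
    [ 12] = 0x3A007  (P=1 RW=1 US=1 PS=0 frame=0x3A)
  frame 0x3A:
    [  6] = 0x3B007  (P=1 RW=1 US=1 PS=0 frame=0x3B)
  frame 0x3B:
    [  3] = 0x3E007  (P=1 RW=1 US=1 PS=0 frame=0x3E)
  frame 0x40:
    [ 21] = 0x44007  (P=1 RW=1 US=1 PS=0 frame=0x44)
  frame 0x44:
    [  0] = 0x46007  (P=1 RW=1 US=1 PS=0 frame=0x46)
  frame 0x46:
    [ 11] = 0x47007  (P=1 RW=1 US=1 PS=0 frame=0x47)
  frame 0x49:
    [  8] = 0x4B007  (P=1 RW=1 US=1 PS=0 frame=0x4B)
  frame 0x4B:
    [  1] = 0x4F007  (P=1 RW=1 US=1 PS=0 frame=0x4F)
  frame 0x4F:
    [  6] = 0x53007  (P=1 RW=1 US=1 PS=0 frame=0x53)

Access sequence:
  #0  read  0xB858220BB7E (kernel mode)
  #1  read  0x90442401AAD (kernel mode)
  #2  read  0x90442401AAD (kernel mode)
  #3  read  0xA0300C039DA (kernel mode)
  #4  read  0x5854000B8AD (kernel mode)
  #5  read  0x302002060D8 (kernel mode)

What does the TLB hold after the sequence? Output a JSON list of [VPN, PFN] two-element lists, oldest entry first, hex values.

Per-access translation:
#0 VA=0xB858220BB7E (r,kernel):
  lvl0: tbl 0x24, slot 23 ⇒ 0x28007 (P1/RW1/US1/PS0)
  lvl1: tbl 0x28, slot 22 ⇒ 0x2B007 (P1/RW1/US1/PS0)
  lvl2: tbl 0x2B, slot 17 ⇒ 0x2D007 (P1/RW1/US1/PS0)
  lvl3: tbl 0x2D, slot 11 ⇒ 0x2F007 (P1/RW1/US1/PS0)
  → PA=0x2FB7E  (4 entries read)
#1 VA=0x90442401AAD (r,kernel):
  lvl0: tbl 0x24, slot 18 ⇒ 0x31007 (P1/RW1/US1/PS0)
  lvl1: tbl 0x31, slot 17 ⇒ 0x32007 (P1/RW1/US1/PS0)
  lvl2: tbl 0x32, slot 18 ⇒ 0x34007 (P1/RW1/US1/PS0)
  lvl3: tbl 0x34, slot 1 ⇒ 0x38007 (P1/RW1/US1/PS0)
  → PA=0x38AAD  (4 entries read)
#2 VA=0x90442401AAD (r,kernel):
  TLB hit vpn=0x90442401 → PA=0x38AAD
#3 VA=0xA0300C039DA (r,kernel):
  lvl0: tbl 0x24, slot 20 ⇒ 0x39007 (P1/RW1/US1/PS0)
  lvl1: tbl 0x39, slot 12 ⇒ 0x3A007 (P1/RW1/US1/PS0)
  lvl2: tbl 0x3A, slot 6 ⇒ 0x3B007 (P1/RW1/US1/PS0)
  lvl3: tbl 0x3B, slot 3 ⇒ 0x3E007 (P1/RW1/US1/PS0)
  → PA=0x3E9DA  (4 entries read)
#4 VA=0x5854000B8AD (r,kernel):
  lvl0: tbl 0x24, slot 11 ⇒ 0x40007 (P1/RW1/US1/PS0)
  lvl1: tbl 0x40, slot 21 ⇒ 0x44007 (P1/RW1/US1/PS0)
  lvl2: tbl 0x44, slot 0 ⇒ 0x46007 (P1/RW1/US1/PS0)
  lvl3: tbl 0x46, slot 11 ⇒ 0x47007 (P1/RW1/US1/PS0)
  → PA=0x478AD  (4 entries read)
#5 VA=0x302002060D8 (r,kernel):
  lvl0: tbl 0x24, slot 6 ⇒ 0x49007 (P1/RW1/US1/PS0)
  lvl1: tbl 0x49, slot 8 ⇒ 0x4B007 (P1/RW1/US1/PS0)
  lvl2: tbl 0x4B, slot 1 ⇒ 0x4F007 (P1/RW1/US1/PS0)
  lvl3: tbl 0x4F, slot 6 ⇒ 0x53007 (P1/RW1/US1/PS0)
  → PA=0x530D8  (4 entries read)

TLB: [["0x90442401", "0x38"], ["0xA0300C03", "0x3E"], ["0x5854000B", "0x47"], ["0x30200206", "0x53"]]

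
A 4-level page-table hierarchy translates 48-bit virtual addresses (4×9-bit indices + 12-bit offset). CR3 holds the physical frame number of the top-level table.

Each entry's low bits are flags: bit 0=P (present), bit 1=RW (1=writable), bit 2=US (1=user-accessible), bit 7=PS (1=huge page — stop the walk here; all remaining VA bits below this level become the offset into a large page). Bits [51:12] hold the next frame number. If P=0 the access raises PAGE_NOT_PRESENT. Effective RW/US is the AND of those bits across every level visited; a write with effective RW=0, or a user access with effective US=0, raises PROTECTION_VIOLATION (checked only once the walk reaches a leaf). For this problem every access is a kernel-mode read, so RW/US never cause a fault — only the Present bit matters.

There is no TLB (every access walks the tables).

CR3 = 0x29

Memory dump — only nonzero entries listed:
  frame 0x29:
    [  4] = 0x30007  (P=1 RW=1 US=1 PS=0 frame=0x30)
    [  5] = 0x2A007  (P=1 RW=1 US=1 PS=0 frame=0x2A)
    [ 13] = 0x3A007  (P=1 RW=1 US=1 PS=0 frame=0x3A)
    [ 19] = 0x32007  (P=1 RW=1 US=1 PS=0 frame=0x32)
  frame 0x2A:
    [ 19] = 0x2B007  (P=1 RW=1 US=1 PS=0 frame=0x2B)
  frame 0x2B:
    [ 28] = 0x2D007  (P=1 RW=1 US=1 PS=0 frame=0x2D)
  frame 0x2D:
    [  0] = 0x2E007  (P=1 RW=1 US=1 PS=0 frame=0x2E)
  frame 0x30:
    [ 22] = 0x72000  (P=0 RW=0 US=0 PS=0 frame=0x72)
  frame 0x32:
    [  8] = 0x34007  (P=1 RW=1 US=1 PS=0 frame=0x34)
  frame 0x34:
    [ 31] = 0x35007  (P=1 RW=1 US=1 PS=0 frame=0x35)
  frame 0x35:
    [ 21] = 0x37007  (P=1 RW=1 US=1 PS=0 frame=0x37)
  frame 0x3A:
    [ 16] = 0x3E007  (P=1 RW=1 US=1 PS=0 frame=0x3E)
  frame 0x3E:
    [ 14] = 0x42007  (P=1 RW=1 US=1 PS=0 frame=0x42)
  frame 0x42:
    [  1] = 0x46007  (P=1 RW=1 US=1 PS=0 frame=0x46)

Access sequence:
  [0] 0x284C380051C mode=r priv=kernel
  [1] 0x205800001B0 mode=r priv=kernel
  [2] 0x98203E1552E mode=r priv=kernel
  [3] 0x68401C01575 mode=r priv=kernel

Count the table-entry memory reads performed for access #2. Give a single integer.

Per-access translation:
#0 VA=0x284C380051C (r,kernel):
  L0 @0x29[5] → 0x2A007  P=1,RW=1,US=1,PS=0
  L1 @0x2A[19] → 0x2B007  P=1,RW=1,US=1,PS=0
  L2 @0x2B[28] → 0x2D007  P=1,RW=1,US=1,PS=0
  L3 @0x2D[0] → 0x2E007  P=1,RW=1,US=1,PS=0
  → PA=0x2E51C  (4 entries read)
#1 VA=0x205800001B0 (r,kernel):
  L0 @0x29[4] → 0x30007  P=1,RW=1,US=1,PS=0
  L1 @0x30[22] → 0x72000  P=0,RW=0,US=0,PS=0
  ✗ PAGE_NOT_PRESENT  [2 reads]
#2 VA=0x98203E1552E (r,kernel):
  L0 @0x29[19] → 0x32007  P=1,RW=1,US=1,PS=0
  L1 @0x32[8] → 0x34007  P=1,RW=1,US=1,PS=0
  L2 @0x34[31] → 0x35007  P=1,RW=1,US=1,PS=0
  L3 @0x35[21] → 0x37007  P=1,RW=1,US=1,PS=0
  → PA=0x3752E  (4 entries read)
#3 VA=0x68401C01575 (r,kernel):
  L0 @0x29[13] → 0x3A007  P=1,RW=1,US=1,PS=0
  L1 @0x3A[16] → 0x3E007  P=1,RW=1,US=1,PS=0
  L2 @0x3E[14] → 0x42007  P=1,RW=1,US=1,PS=0
  L3 @0x42[1] → 0x46007  P=1,RW=1,US=1,PS=0
  → PA=0x46575  (4 entries read)

Entries read for #2: 4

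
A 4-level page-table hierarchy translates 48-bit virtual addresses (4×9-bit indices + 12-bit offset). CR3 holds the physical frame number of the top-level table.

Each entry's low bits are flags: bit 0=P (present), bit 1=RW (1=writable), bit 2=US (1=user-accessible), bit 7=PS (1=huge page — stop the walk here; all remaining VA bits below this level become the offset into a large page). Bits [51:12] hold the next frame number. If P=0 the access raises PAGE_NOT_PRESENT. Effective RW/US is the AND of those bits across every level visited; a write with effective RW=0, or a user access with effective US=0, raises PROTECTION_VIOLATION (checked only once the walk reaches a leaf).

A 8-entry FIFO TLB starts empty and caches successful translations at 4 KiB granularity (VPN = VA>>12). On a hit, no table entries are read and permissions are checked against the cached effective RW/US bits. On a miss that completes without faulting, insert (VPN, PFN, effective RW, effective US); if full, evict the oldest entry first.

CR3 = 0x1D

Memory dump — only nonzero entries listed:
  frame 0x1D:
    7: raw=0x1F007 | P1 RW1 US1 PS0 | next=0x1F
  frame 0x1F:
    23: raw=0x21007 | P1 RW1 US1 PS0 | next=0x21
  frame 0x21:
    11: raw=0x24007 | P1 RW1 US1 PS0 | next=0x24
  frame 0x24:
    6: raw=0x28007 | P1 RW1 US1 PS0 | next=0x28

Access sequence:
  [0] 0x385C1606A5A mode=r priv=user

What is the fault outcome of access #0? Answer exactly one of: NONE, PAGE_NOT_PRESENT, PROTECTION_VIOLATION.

Trace:
#0 VA=0x385C1606A5A (r,user):
  [0] read 0x1D idx=7: raw=0x1F007 flags P=1 W=1 U=1 S=0
  [1] read 0x1F idx=23: raw=0x21007 flags P=1 W=1 U=1 S=0
  [2] read 0x21 idx=11: raw=0x24007 flags P=1 W=1 U=1 S=0
  [3] read 0x24 idx=6: raw=0x28007 flags P=1 W=1 U=1 S=0
  ✓ 0x28A5A  — 4 lookups

Access #0 fault: NONE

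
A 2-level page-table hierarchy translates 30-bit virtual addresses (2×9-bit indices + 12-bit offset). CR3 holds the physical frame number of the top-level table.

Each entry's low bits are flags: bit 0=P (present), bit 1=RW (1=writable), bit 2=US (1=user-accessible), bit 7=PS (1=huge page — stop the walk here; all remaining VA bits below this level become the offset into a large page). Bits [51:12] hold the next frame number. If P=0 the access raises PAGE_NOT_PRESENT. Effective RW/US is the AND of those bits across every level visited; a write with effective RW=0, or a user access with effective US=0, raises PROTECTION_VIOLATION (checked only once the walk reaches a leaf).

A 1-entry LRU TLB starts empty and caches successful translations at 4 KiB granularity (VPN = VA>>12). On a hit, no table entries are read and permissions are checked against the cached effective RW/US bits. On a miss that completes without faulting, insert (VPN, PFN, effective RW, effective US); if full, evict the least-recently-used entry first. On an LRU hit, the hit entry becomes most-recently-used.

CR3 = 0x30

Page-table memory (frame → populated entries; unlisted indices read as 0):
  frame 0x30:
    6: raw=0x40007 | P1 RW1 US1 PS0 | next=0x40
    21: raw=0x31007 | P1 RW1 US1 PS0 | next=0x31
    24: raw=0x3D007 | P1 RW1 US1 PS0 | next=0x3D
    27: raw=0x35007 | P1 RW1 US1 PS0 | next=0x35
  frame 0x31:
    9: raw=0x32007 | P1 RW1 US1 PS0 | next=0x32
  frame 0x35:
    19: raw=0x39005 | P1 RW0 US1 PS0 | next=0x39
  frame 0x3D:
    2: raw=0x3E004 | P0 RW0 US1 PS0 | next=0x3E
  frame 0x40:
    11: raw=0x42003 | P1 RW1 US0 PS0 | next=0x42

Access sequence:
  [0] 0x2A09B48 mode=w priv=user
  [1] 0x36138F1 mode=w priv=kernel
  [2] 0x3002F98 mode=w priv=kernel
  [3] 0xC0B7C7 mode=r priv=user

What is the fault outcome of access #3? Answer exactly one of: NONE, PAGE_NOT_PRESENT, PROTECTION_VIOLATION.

Per-access translation:
#0 VA=0x2A09B48 (w,user):
  L0 @0x30[21] → 0x31007  P=1,RW=1,US=1,PS=0
  L1 @0x31[9] → 0x32007  P=1,RW=1,US=1,PS=0
  ⇒ phys 0x32B48  [2 reads]
#1 VA=0x36138F1 (w,kernel):
  L0 @0x30[27] → 0x35007  P=1,RW=1,US=1,PS=0
  L1 @0x35[19] → 0x39005  P=1,RW=0,US=1,PS=0
  ✗ PROTECTION_VIOLATION  [2 reads]
#2 VA=0x3002F98 (w,kernel):
  L0 @0x30[24] → 0x3D007  P=1,RW=1,US=1,PS=0
  L1 @0x3D[2] → 0x3E004  P=0,RW=0,US=1,PS=0
  ✗ PAGE_NOT_PRESENT  [2 reads]
#3 VA=0xC0B7C7 (r,user):
  L0 @0x30[6] → 0x40007  P=1,RW=1,US=1,PS=0
  L1 @0x40[11] → 0x42003  P=1,RW=1,US=0,PS=0
  ✗ PROTECTION_VIOLATION  [2 reads]

Access #3 fault: PROTECTION_VIOLATION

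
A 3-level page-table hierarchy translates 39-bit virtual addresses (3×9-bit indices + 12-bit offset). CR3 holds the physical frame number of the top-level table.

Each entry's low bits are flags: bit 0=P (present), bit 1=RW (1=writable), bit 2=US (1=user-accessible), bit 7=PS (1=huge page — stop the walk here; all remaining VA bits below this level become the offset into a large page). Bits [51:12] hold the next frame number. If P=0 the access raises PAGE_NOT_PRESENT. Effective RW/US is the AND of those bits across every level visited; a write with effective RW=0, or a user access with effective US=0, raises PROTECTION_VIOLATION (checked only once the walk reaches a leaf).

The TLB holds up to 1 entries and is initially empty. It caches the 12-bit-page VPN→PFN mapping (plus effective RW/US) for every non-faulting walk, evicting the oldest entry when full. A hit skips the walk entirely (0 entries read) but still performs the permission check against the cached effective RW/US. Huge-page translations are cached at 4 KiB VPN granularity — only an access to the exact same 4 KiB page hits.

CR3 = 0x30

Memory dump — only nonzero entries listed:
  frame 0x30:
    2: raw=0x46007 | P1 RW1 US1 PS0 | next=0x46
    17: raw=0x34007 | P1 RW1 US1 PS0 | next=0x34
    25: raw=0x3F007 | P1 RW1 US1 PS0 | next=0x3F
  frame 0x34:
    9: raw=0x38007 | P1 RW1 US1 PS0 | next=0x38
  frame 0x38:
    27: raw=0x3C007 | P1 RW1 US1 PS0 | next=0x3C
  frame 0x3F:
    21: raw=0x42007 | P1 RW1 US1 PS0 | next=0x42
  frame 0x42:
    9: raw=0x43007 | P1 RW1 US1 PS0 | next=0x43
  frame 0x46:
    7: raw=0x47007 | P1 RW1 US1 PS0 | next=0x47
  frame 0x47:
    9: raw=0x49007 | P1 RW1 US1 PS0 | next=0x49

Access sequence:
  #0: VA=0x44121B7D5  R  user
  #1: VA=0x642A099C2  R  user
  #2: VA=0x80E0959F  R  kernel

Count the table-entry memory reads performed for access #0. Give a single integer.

Per-access translation:
#0 VA=0x44121B7D5 (r,user):
  L0 @0x30[17] → 0x34007  P=1,RW=1,US=1,PS=0
  L1 @0x34[9] → 0x38007  P=1,RW=1,US=1,PS=0
  L2 @0x38[27] → 0x3C007  P=1,RW=1,US=1,PS=0
  ⇒ phys 0x3C7D5  [3 reads]
#1 VA=0x642A099C2 (r,user):
  L0 @0x30[25] → 0x3F007  P=1,RW=1,US=1,PS=0
  L1 @0x3F[21] → 0x42007  P=1,RW=1,US=1,PS=0
  L2 @0x42[9] → 0x43007  P=1,RW=1,US=1,PS=0
  ⇒ phys 0x439C2  [3 reads]
#2 VA=0x80E0959F (r,kernel):
  L0 @0x30[2] → 0x46007  P=1,RW=1,US=1,PS=0
  L1 @0x46[7] → 0x47007  P=1,RW=1,US=1,PS=0
  L2 @0x47[9] → 0x49007  P=1,RW=1,US=1,PS=0
  ⇒ phys 0x4959F  [3 reads]

Entries read for #0: 3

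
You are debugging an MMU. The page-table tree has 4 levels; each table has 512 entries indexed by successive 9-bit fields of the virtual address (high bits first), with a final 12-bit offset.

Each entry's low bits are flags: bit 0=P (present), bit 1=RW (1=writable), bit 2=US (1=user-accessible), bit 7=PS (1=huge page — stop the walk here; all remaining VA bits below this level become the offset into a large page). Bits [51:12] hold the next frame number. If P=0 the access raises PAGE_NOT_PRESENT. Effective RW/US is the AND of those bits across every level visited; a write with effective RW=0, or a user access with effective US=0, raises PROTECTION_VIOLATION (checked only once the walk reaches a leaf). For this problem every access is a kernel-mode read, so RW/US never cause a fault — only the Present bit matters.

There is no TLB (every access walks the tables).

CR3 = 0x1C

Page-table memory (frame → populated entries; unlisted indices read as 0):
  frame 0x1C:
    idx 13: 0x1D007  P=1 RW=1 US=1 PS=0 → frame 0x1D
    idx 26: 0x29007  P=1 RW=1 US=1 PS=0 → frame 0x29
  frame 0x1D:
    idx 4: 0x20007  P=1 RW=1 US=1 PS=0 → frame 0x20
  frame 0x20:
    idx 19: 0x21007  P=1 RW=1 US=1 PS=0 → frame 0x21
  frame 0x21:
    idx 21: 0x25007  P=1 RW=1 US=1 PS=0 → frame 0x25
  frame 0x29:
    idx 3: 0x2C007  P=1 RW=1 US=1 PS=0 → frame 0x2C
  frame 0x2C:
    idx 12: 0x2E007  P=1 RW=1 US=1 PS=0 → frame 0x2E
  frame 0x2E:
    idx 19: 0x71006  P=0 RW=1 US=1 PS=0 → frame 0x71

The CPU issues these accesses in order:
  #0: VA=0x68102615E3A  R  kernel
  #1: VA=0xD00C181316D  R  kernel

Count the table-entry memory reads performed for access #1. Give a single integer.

Per-access translation:
#0 VA=0x68102615E3A (r,kernel):
  [0] read 0x1C idx=13: raw=0x1D007 flags P=1 W=1 U=1 S=0
  [1] read 0x1D idx=4: raw=0x20007 flags P=1 W=1 U=1 S=0
  [2] read 0x20 idx=19: raw=0x21007 flags P=1 W=1 U=1 S=0
  [3] read 0x21 idx=21: raw=0x25007 flags P=1 W=1 U=1 S=0
  ⇒ phys 0x25E3A  [4 reads]
#1 VA=0xD00C181316D (r,kernel):
  [0] read 0x1C idx=26: raw=0x29007 flags P=1 W=1 U=1 S=0
  [1] read 0x29 idx=3: raw=0x2C007 flags P=1 W=1 U=1 S=0
  [2] read 0x2C idx=12: raw=0x2E007 flags P=1 W=1 U=1 S=0
  [3] read 0x2E idx=19: raw=0x71006 flags P=0 W=1 U=1 S=0
  → PAGE_NOT_PRESENT  (4 entries read)

Entries read for #1: 4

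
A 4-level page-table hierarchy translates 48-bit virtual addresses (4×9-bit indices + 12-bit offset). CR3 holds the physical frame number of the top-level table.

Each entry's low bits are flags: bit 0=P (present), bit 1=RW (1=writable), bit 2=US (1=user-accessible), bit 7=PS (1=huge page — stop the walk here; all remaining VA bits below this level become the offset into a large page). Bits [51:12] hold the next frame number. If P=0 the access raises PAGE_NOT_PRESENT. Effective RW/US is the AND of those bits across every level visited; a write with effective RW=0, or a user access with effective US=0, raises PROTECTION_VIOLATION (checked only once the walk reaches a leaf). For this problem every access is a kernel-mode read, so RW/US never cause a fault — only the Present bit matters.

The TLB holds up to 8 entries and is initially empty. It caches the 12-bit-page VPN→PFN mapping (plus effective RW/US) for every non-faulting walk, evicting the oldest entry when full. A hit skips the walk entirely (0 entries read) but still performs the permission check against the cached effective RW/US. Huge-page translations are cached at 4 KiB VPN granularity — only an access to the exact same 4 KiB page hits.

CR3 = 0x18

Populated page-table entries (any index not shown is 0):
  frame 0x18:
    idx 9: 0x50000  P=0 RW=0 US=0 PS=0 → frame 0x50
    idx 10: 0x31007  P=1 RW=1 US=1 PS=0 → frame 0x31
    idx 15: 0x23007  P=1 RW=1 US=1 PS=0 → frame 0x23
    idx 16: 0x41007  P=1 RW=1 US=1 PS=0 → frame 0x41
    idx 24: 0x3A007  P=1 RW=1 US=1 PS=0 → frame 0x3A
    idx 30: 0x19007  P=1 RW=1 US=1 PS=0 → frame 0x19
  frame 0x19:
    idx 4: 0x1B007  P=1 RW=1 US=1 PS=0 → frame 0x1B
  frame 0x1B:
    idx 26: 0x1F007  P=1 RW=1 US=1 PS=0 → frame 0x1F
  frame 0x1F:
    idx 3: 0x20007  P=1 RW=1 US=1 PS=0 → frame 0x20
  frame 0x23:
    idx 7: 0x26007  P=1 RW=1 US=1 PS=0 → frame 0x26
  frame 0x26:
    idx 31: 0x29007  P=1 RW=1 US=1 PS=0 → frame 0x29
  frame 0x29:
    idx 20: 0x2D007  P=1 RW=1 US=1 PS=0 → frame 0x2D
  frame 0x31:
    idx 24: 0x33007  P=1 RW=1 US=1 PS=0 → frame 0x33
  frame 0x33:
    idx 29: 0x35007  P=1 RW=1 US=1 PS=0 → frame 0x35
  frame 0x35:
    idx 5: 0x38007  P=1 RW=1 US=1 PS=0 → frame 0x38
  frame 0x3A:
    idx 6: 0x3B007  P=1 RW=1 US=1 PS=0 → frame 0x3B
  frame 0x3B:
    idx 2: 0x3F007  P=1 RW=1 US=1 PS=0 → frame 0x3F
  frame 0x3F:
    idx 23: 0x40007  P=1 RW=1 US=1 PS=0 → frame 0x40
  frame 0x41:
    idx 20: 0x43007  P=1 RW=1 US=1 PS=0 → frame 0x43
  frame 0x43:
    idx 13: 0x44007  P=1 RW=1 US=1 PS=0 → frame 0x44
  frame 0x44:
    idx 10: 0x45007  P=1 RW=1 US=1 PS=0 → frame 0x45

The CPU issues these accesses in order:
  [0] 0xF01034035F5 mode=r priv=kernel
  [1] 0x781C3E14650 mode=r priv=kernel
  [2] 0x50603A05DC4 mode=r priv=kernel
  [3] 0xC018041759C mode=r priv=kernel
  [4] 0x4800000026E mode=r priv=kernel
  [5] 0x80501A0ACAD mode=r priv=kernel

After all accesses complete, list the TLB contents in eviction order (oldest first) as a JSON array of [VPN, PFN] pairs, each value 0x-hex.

Walk each access:
#0 VA=0xF01034035F5 (r,kernel):
  [0] read 0x18 idx=30: raw=0x19007 flags P=1 W=1 U=1 S=0
  [1] read 0x19 idx=4: raw=0x1B007 flags P=1 W=1 U=1 S=0
  [2] read 0x1B idx=26: raw=0x1F007 flags P=1 W=1 U=1 S=0
  [3] read 0x1F idx=3: raw=0x20007 flags P=1 W=1 U=1 S=0
  → PA=0x205F5  (4 entries read)
#1 VA=0x781C3E14650 (r,kernel):
  [0] read 0x18 idx=15: raw=0x23007 flags P=1 W=1 U=1 S=0
  [1] read 0x23 idx=7: raw=0x26007 flags P=1 W=1 U=1 S=0
  [2] read 0x26 idx=31: raw=0x29007 flags P=1 W=1 U=1 S=0
  [3] read 0x29 idx=20: raw=0x2D007 flags P=1 W=1 U=1 S=0
  → PA=0x2D650  (4 entries read)
#2 VA=0x50603A05DC4 (r,kernel):
  [0] read 0x18 idx=10: raw=0x31007 flags P=1 W=1 U=1 S=0
  [1] read 0x31 idx=24: raw=0x33007 flags P=1 W=1 U=1 S=0
  [2] read 0x33 idx=29: raw=0x35007 flags P=1 W=1 U=1 S=0
  [3] read 0x35 idx=5: raw=0x38007 flags P=1 W=1 U=1 S=0
  → PA=0x38DC4  (4 entries read)
#3 VA=0xC018041759C (r,kernel):
  [0] read 0x18 idx=24: raw=0x3A007 flags P=1 W=1 U=1 S=0
  [1] read 0x3A idx=6: raw=0x3B007 flags P=1 W=1 U=1 S=0
  [2] read 0x3B idx=2: raw=0x3F007 flags P=1 W=1 U=1 S=0
  [3] read 0x3F idx=23: raw=0x40007 flags P=1 W=1 U=1 S=0
  → PA=0x4059C  (4 entries read)
#4 VA=0x4800000026E (r,kernel):
  [0] read 0x18 idx=9: raw=0x50000 flags P=0 W=0 U=0 S=0
  ⇒ fault: PAGE_NOT_PRESENT  — 1 lookups
#5 VA=0x80501A0ACAD (r,kernel):
  [0] read 0x18 idx=16: raw=0x41007 flags P=1 W=1 U=1 S=0
  [1] read 0x41 idx=20: raw=0x43007 flags P=1 W=1 U=1 S=0
  [2] read 0x43 idx=13: raw=0x44007 flags P=1 W=1 U=1 S=0
  [3] read 0x44 idx=10: raw=0x45007 flags P=1 W=1 U=1 S=0
  → PA=0x45CAD  (4 entries read)

TLB: [["0xF0103403", "0x20"], ["0x781C3E14", "0x2D"], ["0x50603A05", "0x38"], ["0xC0180417", "0x40"], ["0x80501A0A", "0x45"]]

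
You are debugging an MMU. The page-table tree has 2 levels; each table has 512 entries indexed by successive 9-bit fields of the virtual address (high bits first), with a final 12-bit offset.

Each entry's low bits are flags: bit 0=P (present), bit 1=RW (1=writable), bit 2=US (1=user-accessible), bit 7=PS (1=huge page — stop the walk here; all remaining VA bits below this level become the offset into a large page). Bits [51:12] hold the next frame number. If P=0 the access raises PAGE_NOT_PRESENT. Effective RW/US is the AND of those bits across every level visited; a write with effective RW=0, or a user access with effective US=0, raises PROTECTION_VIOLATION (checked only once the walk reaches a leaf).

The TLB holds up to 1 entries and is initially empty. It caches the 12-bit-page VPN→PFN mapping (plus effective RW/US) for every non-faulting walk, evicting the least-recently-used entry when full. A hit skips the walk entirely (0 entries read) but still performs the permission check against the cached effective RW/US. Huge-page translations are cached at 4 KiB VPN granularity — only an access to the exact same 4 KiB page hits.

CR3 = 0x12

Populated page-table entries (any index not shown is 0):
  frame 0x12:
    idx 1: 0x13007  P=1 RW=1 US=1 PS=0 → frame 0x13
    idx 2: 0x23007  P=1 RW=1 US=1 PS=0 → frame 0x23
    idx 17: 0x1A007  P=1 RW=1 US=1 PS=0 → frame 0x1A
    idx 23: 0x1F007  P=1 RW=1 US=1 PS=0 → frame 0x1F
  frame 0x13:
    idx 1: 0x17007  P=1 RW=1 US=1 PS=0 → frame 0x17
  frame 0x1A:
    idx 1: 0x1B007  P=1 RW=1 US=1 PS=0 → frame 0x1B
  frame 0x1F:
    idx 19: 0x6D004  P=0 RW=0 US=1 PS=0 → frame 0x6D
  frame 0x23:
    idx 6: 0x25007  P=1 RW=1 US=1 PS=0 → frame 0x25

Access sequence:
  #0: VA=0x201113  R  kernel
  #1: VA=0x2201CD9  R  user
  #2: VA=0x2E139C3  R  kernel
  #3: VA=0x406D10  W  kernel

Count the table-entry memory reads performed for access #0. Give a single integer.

Trace:
#0 VA=0x201113 (r,kernel):
  [0] read 0x12 idx=1: raw=0x13007 flags P=1 W=1 U=1 S=0
  [1] read 0x13 idx=1: raw=0x17007 flags P=1 W=1 U=1 S=0
  ⇒ phys 0x17113  [2 reads]
#1 VA=0x2201CD9 (r,user):
  [0] read 0x12 idx=17: raw=0x1A007 flags P=1 W=1 U=1 S=0
  [1] read 0x1A idx=1: raw=0x1B007 flags P=1 W=1 U=1 S=0
  ⇒ phys 0x1BCD9  [2 reads]
#2 VA=0x2E139C3 (r,kernel):
  [0] read 0x12 idx=23: raw=0x1F007 flags P=1 W=1 U=1 S=0
  [1] read 0x1F idx=19: raw=0x6D004 flags P=0 W=0 U=1 S=0
  → PAGE_NOT_PRESENT  (2 entries read)
#3 VA=0x406D10 (w,kernel):
  [0] read 0x12 idx=2: raw=0x23007 flags P=1 W=1 U=1 S=0
  [1] read 0x23 idx=6: raw=0x25007 flags P=1 W=1 U=1 S=0
  ⇒ phys 0x25D10  [2 reads]

Entries read for #0: 2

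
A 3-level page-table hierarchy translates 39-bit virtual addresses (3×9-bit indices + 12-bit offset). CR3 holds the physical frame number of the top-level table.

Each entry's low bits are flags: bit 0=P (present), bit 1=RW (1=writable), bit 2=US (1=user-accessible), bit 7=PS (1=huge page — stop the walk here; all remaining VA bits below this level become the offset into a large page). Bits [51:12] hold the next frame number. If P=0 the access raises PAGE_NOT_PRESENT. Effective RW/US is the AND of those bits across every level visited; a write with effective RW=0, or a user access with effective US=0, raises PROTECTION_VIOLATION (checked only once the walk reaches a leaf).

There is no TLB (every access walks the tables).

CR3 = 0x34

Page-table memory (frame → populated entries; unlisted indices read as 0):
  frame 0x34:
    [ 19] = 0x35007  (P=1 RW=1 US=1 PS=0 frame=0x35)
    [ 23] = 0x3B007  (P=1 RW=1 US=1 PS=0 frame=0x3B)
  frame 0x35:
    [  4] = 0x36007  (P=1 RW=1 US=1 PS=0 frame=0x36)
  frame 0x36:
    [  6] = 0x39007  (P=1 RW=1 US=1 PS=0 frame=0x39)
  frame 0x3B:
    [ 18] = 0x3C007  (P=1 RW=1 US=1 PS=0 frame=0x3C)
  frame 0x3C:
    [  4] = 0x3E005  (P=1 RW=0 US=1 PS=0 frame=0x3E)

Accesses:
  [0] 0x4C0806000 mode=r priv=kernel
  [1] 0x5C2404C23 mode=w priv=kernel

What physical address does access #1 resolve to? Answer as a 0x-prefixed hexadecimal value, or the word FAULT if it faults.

Walk each access:
#0 VA=0x4C0806000 (r,kernel):
  L0 @0x34[19] → 0x35007  P=1,RW=1,US=1,PS=0
  L1 @0x35[4] → 0x36007  P=1,RW=1,US=1,PS=0
  L2 @0x36[6] → 0x39007  P=1,RW=1,US=1,PS=0
  → PA=0x39000  (3 entries read)
#1 VA=0x5C2404C23 (w,kernel):
  L0 @0x34[23] → 0x3B007  P=1,RW=1,US=1,PS=0
  L1 @0x3B[18] → 0x3C007  P=1,RW=1,US=1,PS=0
  L2 @0x3C[4] → 0x3E005  P=1,RW=0,US=1,PS=0
  → PROTECTION_VIOLATION  (3 entries read)

Access #1 PA: FAULT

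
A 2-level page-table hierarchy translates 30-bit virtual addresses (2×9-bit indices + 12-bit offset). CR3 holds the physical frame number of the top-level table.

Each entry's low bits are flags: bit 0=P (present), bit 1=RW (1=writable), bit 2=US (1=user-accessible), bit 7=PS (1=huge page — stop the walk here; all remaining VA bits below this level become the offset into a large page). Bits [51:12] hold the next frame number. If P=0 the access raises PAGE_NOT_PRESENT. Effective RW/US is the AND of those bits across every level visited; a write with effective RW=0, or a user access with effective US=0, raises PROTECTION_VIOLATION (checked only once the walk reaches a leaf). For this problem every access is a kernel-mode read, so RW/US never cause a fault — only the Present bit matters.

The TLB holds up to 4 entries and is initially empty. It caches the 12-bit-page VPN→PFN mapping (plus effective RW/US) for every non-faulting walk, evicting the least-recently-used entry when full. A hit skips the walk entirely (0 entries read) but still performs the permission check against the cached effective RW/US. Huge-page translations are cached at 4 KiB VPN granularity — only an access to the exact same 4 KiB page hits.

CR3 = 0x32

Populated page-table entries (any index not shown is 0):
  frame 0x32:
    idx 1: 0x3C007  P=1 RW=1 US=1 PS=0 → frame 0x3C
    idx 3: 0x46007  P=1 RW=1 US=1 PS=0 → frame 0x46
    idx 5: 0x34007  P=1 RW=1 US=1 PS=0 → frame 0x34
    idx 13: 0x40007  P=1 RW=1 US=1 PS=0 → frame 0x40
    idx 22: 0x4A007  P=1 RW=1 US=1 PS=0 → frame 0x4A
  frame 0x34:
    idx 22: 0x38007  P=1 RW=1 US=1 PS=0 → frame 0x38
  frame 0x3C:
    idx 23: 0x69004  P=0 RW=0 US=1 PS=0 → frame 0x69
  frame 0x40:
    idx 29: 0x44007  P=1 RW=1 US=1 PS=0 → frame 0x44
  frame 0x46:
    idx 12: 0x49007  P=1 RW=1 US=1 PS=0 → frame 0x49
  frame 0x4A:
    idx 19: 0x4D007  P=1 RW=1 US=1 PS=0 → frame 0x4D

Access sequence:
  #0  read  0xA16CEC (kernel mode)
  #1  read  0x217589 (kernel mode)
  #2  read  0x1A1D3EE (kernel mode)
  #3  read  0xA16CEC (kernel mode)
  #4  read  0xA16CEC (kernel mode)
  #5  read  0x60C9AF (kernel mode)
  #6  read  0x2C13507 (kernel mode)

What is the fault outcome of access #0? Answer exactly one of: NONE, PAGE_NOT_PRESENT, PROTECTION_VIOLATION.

Per-access translation:
#0 VA=0xA16CEC (r,kernel):
  L0 @0x32[5] → 0x34007  P=1,RW=1,US=1,PS=0
  L1 @0x34[22] → 0x38007  P=1,RW=1,US=1,PS=0
  ✓ 0x38CEC  — 2 lookups
#1 VA=0x217589 (r,kernel):
  L0 @0x32[1] → 0x3C007  P=1,RW=1,US=1,PS=0
  L1 @0x3C[23] → 0x69004  P=0,RW=0,US=1,PS=0
  → PAGE_NOT_PRESENT  (2 entries read)
#2 VA=0x1A1D3EE (r,kernel):
  L0 @0x32[13] → 0x40007  P=1,RW=1,US=1,PS=0
  L1 @0x40[29] → 0x44007  P=1,RW=1,US=1,PS=0
  ✓ 0x443EE  — 2 lookups
#3 VA=0xA16CEC (r,kernel):
  TLB hit vpn=0xA16 → PA=0x38CEC
#4 VA=0xA16CEC (r,kernel):
  TLB hit vpn=0xA16 → PA=0x38CEC
#5 VA=0x60C9AF (r,kernel):
  L0 @0x32[3] → 0x46007  P=1,RW=1,US=1,PS=0
  L1 @0x46[12] → 0x49007  P=1,RW=1,US=1,PS=0
  ✓ 0x499AF  — 2 lookups
#6 VA=0x2C13507 (r,kernel):
  L0 @0x32[22] → 0x4A007  P=1,RW=1,US=1,PS=0
  L1 @0x4A[19] → 0x4D007  P=1,RW=1,US=1,PS=0
  ✓ 0x4D507  — 2 lookups

Access #0 fault: NONE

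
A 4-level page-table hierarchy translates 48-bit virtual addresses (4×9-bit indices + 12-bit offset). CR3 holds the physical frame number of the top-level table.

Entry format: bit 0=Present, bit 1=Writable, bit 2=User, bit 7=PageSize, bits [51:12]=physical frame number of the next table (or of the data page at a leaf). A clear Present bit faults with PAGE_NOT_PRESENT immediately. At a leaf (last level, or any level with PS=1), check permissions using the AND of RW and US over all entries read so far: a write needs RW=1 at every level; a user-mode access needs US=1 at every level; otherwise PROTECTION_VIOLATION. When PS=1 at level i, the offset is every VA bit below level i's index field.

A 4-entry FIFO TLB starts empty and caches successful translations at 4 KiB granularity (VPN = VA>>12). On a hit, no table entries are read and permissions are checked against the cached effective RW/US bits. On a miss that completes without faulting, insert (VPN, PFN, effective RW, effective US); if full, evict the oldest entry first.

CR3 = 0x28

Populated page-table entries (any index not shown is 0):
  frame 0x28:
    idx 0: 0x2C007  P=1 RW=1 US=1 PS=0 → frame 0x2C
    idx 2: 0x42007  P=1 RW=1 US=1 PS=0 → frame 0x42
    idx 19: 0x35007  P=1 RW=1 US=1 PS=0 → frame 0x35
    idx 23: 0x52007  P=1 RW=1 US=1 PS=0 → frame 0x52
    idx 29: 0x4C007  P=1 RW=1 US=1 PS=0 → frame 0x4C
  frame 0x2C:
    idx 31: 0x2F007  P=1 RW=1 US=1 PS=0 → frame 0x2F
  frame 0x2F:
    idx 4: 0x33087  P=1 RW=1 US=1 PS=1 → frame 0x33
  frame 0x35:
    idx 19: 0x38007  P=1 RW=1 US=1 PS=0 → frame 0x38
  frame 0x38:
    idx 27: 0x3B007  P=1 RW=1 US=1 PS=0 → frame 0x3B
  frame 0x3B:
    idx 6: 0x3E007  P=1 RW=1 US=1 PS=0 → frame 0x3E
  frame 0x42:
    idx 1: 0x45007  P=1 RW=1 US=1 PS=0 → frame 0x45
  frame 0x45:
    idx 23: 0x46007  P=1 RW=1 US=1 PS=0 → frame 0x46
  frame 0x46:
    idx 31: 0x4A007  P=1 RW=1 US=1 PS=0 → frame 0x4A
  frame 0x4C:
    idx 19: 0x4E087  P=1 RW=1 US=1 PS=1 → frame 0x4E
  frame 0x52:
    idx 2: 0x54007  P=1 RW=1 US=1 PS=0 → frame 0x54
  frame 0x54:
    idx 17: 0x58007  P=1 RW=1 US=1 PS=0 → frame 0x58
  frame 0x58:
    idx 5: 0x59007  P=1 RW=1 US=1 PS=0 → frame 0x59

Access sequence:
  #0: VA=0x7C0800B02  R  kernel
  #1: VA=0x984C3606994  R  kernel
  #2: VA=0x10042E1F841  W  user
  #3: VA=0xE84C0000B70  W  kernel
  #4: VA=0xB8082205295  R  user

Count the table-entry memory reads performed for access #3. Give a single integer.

Trace:
#0 VA=0x7C0800B02 (r,kernel):
  L0: frame=0x28 idx=0 entry=0x2C007 [P=1 RW=1 US=1 PS=0]
  L1: frame=0x2C idx=31 entry=0x2F007 [P=1 RW=1 US=1 PS=0]
  L2: frame=0x2F idx=4 entry=0x33087 [P=1 RW=1 US=1 PS=1]
  ✓ 0x33B02 (huge @L2)  — 3 lookups
#1 VA=0x984C3606994 (r,kernel):
  L0: frame=0x28 idx=19 entry=0x35007 [P=1 RW=1 US=1 PS=0]
  L1: frame=0x35 idx=19 entry=0x38007 [P=1 RW=1 US=1 PS=0]
  L2: frame=0x38 idx=27 entry=0x3B007 [P=1 RW=1 US=1 PS=0]
  L3: frame=0x3B idx=6 entry=0x3E007 [P=1 RW=1 US=1 PS=0]
  ✓ 0x3E994  — 4 lookups
#2 VA=0x10042E1F841 (w,user):
  L0: frame=0x28 idx=2 entry=0x42007 [P=1 RW=1 US=1 PS=0]
  L1: frame=0x42 idx=1 entry=0x45007 [P=1 RW=1 US=1 PS=0]
  L2: frame=0x45 idx=23 entry=0x46007 [P=1 RW=1 US=1 PS=0]
  L3: frame=0x46 idx=31 entry=0x4A007 [P=1 RW=1 US=1 PS=0]
  ✓ 0x4A841  — 4 lookups
#3 VA=0xE84C0000B70 (w,kernel):
  L0: frame=0x28 idx=29 entry=0x4C007 [P=1 RW=1 US=1 PS=0]
  L1: frame=0x4C idx=19 entry=0x4E087 [P=1 RW=1 US=1 PS=1]
  ✓ 0x4EB70 (huge @L1)  — 2 lookups
#4 VA=0xB8082205295 (r,user):
  L0: frame=0x28 idx=23 entry=0x52007 [P=1 RW=1 US=1 PS=0]
  L1: frame=0x52 idx=2 entry=0x54007 [P=1 RW=1 US=1 PS=0]
  L2: frame=0x54 idx=17 entry=0x58007 [P=1 RW=1 US=1 PS=0]
  L3: frame=0x58 idx=5 entry=0x59007 [P=1 RW=1 US=1 PS=0]
  ✓ 0x59295  — 4 lookups

Entries read for #3: 2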